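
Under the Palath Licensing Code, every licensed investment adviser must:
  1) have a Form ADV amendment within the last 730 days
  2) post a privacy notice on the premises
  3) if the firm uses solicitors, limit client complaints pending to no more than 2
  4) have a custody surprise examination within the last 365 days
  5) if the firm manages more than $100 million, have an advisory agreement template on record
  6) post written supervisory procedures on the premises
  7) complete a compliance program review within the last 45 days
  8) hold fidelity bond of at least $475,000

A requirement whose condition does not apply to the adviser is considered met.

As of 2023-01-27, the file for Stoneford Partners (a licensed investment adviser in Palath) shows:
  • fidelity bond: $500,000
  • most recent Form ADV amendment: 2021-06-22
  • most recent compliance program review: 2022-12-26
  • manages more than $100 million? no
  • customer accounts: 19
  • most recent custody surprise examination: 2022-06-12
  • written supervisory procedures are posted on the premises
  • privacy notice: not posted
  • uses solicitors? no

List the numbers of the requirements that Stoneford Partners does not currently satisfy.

1. Form ADV amendment 584 days ago vs limit 730 → met
2. privacy notice absent → not met
3. condition 'uses solicitors' does not hold → requirement n/a → met
4. custody surprise examination 229 days ago vs limit 365 → met
5. condition 'manages more than $100 million' does not hold → requirement n/a → met
6. written supervisory procedures present → met
7. compliance program review 32 days ago vs limit 45 → met
8. fidelity bond $500,000 ≥ $475,000 → met
Not met: 2

2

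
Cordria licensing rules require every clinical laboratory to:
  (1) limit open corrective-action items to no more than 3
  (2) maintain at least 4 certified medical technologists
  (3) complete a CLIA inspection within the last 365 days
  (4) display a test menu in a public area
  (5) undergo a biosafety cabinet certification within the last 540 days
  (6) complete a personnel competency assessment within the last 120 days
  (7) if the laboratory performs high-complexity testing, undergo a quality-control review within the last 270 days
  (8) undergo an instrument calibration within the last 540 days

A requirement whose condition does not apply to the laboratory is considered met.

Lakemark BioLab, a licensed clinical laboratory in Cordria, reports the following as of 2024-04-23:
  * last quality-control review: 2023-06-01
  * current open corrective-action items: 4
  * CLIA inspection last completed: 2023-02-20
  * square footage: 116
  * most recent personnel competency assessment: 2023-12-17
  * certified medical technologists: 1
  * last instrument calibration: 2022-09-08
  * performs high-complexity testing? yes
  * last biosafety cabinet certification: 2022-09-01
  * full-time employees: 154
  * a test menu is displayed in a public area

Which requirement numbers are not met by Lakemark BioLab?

1, 2, 3, 5, 6, 7, 8

1. open corrective-action items 4 > 3 → not met
2. certified medical technologists 1 < 4 → not met
3. CLIA inspection 428 days ago vs limit 365 → not met
4. test menu present → met
5. biosafety cabinet certification 600 days ago vs limit 540 → not met
6. personnel competency assessment 128 days ago vs limit 120 → not met
7. condition 'performs high-complexity testing' holds; quality-control review 327 days ago vs limit 270 → not met
8. instrument calibration 593 days ago vs limit 540 → not met
Not met: 1, 2, 3, 5, 6, 7, 8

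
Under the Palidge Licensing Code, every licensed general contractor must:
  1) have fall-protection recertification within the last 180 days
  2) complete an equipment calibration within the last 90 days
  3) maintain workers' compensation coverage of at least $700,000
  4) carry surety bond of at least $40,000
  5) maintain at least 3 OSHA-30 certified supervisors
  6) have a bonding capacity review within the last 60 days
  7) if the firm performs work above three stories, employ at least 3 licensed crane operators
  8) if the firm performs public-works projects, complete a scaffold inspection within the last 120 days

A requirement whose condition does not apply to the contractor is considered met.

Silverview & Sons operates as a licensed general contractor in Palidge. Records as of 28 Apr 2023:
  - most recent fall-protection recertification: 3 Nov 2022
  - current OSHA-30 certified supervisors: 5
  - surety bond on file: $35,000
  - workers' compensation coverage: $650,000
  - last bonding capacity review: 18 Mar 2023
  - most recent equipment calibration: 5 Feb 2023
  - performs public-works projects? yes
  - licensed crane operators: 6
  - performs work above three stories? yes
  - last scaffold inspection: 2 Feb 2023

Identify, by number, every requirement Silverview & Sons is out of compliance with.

1. fall-protection recertification 176 days ago vs limit 180 → met
2. equipment calibration 82 days ago vs limit 90 → met
3. workers' compensation coverage $650,000 < $700,000 → not met
4. surety bond $35,000 < $40,000 → not met
5. OSHA-30 certified supervisors 5 ≥ 3 → met
6. bonding capacity review 41 days ago vs limit 60 → met
7. condition 'performs work above three stories' holds; licensed crane operators 6 ≥ 3 → met
8. condition 'performs public-works projects' holds; scaffold inspection 85 days ago vs limit 120 → met
Not met: 3, 4

3, 4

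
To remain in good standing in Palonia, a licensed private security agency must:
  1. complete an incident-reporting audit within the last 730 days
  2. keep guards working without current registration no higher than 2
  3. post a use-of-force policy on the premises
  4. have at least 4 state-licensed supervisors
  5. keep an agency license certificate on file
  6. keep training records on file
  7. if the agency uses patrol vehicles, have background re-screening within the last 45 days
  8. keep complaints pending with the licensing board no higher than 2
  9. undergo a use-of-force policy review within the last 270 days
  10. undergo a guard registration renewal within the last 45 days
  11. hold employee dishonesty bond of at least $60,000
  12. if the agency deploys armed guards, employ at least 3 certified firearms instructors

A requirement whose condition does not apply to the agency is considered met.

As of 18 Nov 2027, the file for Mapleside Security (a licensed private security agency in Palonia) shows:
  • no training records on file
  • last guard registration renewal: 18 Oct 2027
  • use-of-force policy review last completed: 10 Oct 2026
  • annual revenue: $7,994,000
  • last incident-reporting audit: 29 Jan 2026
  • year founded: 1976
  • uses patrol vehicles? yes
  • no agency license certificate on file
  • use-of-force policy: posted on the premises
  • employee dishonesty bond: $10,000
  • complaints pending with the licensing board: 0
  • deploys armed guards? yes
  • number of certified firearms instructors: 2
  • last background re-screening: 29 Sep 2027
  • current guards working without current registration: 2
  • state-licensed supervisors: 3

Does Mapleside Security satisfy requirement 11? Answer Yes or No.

No

11. employee dishonesty bond $10,000 < $60,000 → not met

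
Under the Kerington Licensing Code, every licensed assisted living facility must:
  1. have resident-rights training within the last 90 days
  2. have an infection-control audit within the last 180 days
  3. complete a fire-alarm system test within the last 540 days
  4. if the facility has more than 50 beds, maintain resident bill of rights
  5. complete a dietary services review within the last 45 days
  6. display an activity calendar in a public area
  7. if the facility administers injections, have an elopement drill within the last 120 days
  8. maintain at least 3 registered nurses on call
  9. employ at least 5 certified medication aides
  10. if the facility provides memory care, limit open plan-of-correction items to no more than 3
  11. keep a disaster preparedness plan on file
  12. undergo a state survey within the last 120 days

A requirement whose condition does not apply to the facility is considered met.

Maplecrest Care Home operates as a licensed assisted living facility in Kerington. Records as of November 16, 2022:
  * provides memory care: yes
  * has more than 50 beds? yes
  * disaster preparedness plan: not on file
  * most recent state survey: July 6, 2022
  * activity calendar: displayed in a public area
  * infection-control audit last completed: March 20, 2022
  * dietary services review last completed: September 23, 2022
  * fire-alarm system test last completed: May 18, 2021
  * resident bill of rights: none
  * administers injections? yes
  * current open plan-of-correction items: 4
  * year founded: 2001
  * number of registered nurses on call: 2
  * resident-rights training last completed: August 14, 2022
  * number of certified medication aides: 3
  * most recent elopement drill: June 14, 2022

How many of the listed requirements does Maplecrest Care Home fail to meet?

1. resident-rights training 94 days ago vs limit 90 → not met
2. infection-control audit 241 days ago vs limit 180 → not met
3. fire-alarm system test 547 days ago vs limit 540 → not met
4. condition 'has more than 50 beds' holds; resident bill of rights absent → not met
5. dietary services review 54 days ago vs limit 45 → not met
6. activity calendar present → met
7. condition 'administers injections' holds; elopement drill 155 days ago vs limit 120 → not met
8. registered nurses on call 2 < 3 → not met
9. certified medication aides 3 < 5 → not met
10. condition 'provides memory care' holds; open plan-of-correction items 4 > 3 → not met
11. disaster preparedness plan absent → not met
12. state survey 133 days ago vs limit 120 → not met
Not met: 11 of 12

11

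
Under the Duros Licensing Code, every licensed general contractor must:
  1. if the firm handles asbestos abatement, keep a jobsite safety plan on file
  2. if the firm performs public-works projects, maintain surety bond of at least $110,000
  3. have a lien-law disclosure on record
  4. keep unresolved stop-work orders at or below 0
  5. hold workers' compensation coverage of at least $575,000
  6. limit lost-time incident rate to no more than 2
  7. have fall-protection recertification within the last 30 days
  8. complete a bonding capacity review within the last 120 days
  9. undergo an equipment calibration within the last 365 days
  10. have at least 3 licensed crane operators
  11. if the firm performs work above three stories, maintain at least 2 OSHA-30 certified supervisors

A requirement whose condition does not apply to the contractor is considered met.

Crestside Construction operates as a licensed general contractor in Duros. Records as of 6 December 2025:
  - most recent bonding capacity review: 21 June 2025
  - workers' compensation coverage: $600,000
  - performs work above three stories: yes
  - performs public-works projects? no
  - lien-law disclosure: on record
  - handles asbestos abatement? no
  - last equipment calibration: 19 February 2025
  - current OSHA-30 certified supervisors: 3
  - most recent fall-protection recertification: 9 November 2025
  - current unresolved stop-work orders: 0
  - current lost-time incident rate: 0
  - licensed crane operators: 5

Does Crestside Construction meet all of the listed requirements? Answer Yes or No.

No

1. condition 'handles asbestos abatement' does not hold → requirement n/a → met
2. condition 'performs public-works projects' does not hold → requirement n/a → met
3. lien-law disclosure present → met
4. unresolved stop-work orders 0 ≤ 0 → met
5. workers' compensation coverage $600,000 ≥ $575,000 → met
6. lost-time incident rate 0 ≤ 2 → met
7. fall-protection recertification 27 days ago vs limit 30 → met
8. bonding capacity review 168 days ago vs limit 120 → not met
9. equipment calibration 290 days ago vs limit 365 → met
10. licensed crane operators 5 ≥ 3 → met
11. condition 'performs work above three stories' holds; OSHA-30 certified supervisors 3 ≥ 2 → met
Not met: 8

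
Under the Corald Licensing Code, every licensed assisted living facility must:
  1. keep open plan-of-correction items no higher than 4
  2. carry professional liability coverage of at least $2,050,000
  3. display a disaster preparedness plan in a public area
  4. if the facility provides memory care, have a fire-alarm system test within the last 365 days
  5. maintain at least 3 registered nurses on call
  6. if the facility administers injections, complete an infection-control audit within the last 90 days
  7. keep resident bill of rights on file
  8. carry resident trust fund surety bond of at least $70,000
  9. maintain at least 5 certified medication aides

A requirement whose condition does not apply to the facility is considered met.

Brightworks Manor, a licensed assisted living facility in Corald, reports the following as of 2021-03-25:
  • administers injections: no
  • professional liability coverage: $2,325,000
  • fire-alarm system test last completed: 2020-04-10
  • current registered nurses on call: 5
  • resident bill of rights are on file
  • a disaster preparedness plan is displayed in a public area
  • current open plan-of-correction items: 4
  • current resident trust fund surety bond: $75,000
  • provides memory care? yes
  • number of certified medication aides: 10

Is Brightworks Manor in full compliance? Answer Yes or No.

Yes

1. open plan-of-correction items 4 ≤ 4 → met
2. professional liability coverage $2,325,000 ≥ $2,050,000 → met
3. disaster preparedness plan present → met
4. condition 'provides memory care' holds; fire-alarm system test 349 days ago vs limit 365 → met
5. registered nurses on call 5 ≥ 3 → met
6. condition 'administers injections' does not hold → requirement n/a → met
7. resident bill of rights present → met
8. resident trust fund surety bond $75,000 ≥ $70,000 → met
9. certified medication aides 10 ≥ 5 → met
All met.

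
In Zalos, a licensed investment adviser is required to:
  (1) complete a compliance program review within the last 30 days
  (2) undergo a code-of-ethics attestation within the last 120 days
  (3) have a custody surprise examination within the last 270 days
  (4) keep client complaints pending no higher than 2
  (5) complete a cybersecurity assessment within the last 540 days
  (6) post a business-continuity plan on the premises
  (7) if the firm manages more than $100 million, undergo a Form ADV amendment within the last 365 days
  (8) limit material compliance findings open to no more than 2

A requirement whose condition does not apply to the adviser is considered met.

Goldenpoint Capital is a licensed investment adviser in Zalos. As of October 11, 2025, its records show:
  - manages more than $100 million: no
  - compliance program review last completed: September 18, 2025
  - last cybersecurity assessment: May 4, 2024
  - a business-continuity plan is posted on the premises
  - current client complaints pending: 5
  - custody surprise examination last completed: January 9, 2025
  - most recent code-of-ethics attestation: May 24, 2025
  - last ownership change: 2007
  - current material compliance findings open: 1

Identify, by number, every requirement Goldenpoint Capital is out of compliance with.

1. compliance program review 23 days ago vs limit 30 → met
2. code-of-ethics attestation 140 days ago vs limit 120 → not met
3. custody surprise examination 275 days ago vs limit 270 → not met
4. client complaints pending 5 > 2 → not met
5. cybersecurity assessment 525 days ago vs limit 540 → met
6. business-continuity plan present → met
7. condition 'manages more than $100 million' does not hold → requirement n/a → met
8. material compliance findings open 1 ≤ 2 → met
Not met: 2, 3, 4

2, 3, 4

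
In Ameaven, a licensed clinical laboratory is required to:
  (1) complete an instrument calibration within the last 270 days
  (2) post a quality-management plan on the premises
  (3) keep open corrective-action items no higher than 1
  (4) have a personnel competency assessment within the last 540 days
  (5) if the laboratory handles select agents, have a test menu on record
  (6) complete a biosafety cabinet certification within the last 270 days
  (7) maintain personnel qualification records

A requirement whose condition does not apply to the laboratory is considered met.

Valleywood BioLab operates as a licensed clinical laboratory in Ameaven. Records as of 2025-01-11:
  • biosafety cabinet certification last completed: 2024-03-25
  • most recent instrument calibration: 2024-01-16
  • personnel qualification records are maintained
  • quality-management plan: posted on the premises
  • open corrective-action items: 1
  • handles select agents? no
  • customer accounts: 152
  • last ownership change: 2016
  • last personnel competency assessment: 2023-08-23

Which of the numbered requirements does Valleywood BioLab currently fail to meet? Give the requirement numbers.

1, 6

1. instrument calibration 361 days ago vs limit 270 → not met
2. quality-management plan present → met
3. open corrective-action items 1 ≤ 1 → met
4. personnel competency assessment 507 days ago vs limit 540 → met
5. condition 'handles select agents' does not hold → requirement n/a → met
6. biosafety cabinet certification 292 days ago vs limit 270 → not met
7. personnel qualification records present → met
Not met: 1, 6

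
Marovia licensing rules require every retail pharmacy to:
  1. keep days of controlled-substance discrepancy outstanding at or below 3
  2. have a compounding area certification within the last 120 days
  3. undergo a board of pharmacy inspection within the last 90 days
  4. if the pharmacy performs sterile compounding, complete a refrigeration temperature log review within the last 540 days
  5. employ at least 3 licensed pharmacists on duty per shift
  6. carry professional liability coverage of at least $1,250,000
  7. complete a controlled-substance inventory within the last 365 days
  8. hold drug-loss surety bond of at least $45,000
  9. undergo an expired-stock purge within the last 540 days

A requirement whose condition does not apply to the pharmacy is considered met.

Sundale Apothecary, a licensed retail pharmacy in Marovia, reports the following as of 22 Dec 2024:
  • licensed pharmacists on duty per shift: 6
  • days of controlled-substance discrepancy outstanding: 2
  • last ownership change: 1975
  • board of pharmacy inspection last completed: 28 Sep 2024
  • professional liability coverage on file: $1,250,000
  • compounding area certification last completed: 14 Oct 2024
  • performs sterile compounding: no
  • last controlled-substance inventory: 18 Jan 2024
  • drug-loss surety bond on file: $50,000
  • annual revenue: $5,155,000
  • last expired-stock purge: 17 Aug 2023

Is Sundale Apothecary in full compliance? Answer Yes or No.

1. days of controlled-substance discrepancy outstanding 2 ≤ 3 → met
2. compounding area certification 69 days ago vs limit 120 → met
3. board of pharmacy inspection 85 days ago vs limit 90 → met
4. condition 'performs sterile compounding' does not hold → requirement n/a → met
5. licensed pharmacists on duty per shift 6 ≥ 3 → met
6. professional liability coverage $1,250,000 ≥ $1,250,000 → met
7. controlled-substance inventory 339 days ago vs limit 365 → met
8. drug-loss surety bond $50,000 ≥ $45,000 → met
9. expired-stock purge 493 days ago vs limit 540 → met
All met.

Yes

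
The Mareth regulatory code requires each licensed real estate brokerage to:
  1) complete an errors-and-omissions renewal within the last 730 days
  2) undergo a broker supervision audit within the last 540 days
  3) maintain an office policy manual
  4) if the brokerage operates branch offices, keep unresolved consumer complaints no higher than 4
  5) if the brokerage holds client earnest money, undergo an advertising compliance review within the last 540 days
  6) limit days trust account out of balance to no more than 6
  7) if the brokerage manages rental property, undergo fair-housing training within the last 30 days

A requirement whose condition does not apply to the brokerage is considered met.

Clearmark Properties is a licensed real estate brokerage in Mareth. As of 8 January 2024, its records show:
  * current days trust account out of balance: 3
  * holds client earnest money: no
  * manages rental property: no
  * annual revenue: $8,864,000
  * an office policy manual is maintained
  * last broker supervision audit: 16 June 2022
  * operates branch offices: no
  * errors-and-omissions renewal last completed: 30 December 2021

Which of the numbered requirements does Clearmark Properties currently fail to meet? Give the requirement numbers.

1. errors-and-omissions renewal 739 days ago vs limit 730 → not met
2. broker supervision audit 571 days ago vs limit 540 → not met
3. office policy manual present → met
4. condition 'operates branch offices' does not hold → requirement n/a → met
5. condition 'holds client earnest money' does not hold → requirement n/a → met
6. days trust account out of balance 3 ≤ 6 → met
7. condition 'manages rental property' does not hold → requirement n/a → met
Not met: 1, 2

1, 2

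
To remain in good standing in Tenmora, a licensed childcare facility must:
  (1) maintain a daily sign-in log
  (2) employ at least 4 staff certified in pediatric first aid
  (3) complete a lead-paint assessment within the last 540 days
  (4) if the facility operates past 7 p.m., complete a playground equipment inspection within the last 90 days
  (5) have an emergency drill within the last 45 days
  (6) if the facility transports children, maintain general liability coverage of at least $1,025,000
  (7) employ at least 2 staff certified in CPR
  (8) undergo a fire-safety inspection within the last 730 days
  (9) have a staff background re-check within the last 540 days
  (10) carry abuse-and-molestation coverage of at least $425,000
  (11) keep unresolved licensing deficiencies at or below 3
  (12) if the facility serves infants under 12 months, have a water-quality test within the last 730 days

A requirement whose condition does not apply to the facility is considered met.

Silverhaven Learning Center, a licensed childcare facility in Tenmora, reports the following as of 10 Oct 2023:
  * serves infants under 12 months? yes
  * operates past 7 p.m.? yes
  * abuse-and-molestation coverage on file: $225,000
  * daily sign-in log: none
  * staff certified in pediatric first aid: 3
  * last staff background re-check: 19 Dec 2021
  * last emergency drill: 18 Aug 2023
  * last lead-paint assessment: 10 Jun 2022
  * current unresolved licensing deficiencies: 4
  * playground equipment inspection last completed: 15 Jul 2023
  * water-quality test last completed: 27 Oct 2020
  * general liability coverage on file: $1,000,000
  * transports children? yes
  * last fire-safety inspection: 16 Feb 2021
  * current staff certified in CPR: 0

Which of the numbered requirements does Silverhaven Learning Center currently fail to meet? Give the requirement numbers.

1. daily sign-in log absent → not met
2. staff certified in pediatric first aid 3 < 4 → not met
3. lead-paint assessment 487 days ago vs limit 540 → met
4. condition 'operates past 7 p.m.' holds; playground equipment inspection 87 days ago vs limit 90 → met
5. emergency drill 53 days ago vs limit 45 → not met
6. condition 'transports children' holds; general liability coverage $1,000,000 < $1,025,000 → not met
7. staff certified in CPR 0 < 2 → not met
8. fire-safety inspection 966 days ago vs limit 730 → not met
9. staff background re-check 660 days ago vs limit 540 → not met
10. abuse-and-molestation coverage $225,000 < $425,000 → not met
11. unresolved licensing deficiencies 4 > 3 → not met
12. condition 'serves infants under 12 months' holds; water-quality test 1078 days ago vs limit 730 → not met
Not met: 1, 2, 5, 6, 7, 8, 9, 10, 11, 12

1, 2, 5, 6, 7, 8, 9, 10, 11, 12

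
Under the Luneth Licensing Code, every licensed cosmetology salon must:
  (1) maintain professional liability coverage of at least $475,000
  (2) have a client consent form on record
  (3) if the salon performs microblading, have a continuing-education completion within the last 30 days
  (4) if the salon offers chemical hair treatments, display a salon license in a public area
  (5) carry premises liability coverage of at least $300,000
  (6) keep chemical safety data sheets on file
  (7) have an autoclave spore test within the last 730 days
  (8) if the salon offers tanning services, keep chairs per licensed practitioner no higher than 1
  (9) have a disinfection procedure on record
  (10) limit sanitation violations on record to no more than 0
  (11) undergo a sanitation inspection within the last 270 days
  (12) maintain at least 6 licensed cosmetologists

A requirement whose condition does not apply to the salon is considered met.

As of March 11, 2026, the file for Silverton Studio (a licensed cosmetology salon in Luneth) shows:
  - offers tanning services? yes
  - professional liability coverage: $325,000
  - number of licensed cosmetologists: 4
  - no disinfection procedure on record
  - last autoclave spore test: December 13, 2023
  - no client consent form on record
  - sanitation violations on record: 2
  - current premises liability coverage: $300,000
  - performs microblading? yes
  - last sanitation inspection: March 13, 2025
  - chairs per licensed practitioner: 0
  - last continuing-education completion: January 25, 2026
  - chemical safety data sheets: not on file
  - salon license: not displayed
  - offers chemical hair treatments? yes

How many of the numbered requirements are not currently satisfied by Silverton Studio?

10

1. professional liability coverage $325,000 < $475,000 → not met
2. client consent form absent → not met
3. condition 'performs microblading' holds; continuing-education completion 45 days ago vs limit 30 → not met
4. condition 'offers chemical hair treatments' holds; salon license absent → not met
5. premises liability coverage $300,000 ≥ $300,000 → met
6. chemical safety data sheets absent → not met
7. autoclave spore test 819 days ago vs limit 730 → not met
8. condition 'offers tanning services' holds; chairs per licensed practitioner 0 ≤ 1 → met
9. disinfection procedure absent → not met
10. sanitation violations on record 2 > 0 → not met
11. sanitation inspection 363 days ago vs limit 270 → not met
12. licensed cosmetologists 4 < 6 → not met
Not met: 10 of 12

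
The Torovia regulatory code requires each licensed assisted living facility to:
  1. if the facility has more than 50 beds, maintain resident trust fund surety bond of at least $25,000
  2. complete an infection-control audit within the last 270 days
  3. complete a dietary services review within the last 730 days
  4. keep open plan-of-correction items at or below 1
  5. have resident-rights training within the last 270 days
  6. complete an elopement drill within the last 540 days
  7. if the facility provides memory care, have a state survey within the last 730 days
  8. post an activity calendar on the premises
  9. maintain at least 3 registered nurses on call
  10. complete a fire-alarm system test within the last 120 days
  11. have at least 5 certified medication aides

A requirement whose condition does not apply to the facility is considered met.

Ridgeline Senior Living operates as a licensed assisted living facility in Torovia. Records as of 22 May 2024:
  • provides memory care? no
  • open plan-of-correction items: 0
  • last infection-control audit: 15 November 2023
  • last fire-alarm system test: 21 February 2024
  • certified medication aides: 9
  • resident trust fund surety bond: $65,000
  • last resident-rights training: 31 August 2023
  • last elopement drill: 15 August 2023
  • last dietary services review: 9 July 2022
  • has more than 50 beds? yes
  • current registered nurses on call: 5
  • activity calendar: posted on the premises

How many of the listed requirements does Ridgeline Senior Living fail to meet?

0

1. condition 'has more than 50 beds' holds; resident trust fund surety bond $65,000 ≥ $25,000 → met
2. infection-control audit 189 days ago vs limit 270 → met
3. dietary services review 683 days ago vs limit 730 → met
4. open plan-of-correction items 0 ≤ 1 → met
5. resident-rights training 265 days ago vs limit 270 → met
6. elopement drill 281 days ago vs limit 540 → met
7. condition 'provides memory care' does not hold → requirement n/a → met
8. activity calendar present → met
9. registered nurses on call 5 ≥ 3 → met
10. fire-alarm system test 91 days ago vs limit 120 → met
11. certified medication aides 9 ≥ 5 → met
Not met: 0 of 11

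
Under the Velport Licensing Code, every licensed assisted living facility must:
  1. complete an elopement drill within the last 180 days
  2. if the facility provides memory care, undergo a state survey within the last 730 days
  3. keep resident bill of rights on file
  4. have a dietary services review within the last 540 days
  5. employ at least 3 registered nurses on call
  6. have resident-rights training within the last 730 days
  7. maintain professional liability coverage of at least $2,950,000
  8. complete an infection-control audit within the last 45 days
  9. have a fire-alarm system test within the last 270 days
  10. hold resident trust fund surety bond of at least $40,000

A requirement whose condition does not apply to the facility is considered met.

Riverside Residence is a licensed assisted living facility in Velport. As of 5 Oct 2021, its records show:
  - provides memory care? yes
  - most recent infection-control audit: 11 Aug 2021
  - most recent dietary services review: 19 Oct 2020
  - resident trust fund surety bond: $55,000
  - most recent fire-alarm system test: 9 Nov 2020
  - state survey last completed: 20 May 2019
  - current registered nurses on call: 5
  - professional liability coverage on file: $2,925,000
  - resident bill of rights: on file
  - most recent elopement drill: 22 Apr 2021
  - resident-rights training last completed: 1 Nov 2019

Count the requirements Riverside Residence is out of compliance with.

4

1. elopement drill 166 days ago vs limit 180 → met
2. condition 'provides memory care' holds; state survey 869 days ago vs limit 730 → not met
3. resident bill of rights present → met
4. dietary services review 351 days ago vs limit 540 → met
5. registered nurses on call 5 ≥ 3 → met
6. resident-rights training 704 days ago vs limit 730 → met
7. professional liability coverage $2,925,000 < $2,950,000 → not met
8. infection-control audit 55 days ago vs limit 45 → not met
9. fire-alarm system test 330 days ago vs limit 270 → not met
10. resident trust fund surety bond $55,000 ≥ $40,000 → met
Not met: 4 of 10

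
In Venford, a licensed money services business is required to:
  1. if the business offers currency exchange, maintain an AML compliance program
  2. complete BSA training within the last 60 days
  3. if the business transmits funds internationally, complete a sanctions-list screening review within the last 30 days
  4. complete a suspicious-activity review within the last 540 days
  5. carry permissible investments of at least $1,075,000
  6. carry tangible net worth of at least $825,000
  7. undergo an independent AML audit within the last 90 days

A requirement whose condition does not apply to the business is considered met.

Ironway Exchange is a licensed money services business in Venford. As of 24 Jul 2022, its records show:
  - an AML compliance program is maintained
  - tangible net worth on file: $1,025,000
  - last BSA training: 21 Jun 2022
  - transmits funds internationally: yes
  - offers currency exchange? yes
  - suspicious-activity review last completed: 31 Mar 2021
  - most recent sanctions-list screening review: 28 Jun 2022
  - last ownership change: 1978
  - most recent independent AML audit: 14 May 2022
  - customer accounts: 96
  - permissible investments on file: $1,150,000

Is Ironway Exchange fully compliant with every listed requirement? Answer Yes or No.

1. condition 'offers currency exchange' holds; AML compliance program present → met
2. BSA training 33 days ago vs limit 60 → met
3. condition 'transmits funds internationally' holds; sanctions-list screening review 26 days ago vs limit 30 → met
4. suspicious-activity review 480 days ago vs limit 540 → met
5. permissible investments $1,150,000 ≥ $1,075,000 → met
6. tangible net worth $1,025,000 ≥ $825,000 → met
7. independent AML audit 71 days ago vs limit 90 → met
All met.

Yes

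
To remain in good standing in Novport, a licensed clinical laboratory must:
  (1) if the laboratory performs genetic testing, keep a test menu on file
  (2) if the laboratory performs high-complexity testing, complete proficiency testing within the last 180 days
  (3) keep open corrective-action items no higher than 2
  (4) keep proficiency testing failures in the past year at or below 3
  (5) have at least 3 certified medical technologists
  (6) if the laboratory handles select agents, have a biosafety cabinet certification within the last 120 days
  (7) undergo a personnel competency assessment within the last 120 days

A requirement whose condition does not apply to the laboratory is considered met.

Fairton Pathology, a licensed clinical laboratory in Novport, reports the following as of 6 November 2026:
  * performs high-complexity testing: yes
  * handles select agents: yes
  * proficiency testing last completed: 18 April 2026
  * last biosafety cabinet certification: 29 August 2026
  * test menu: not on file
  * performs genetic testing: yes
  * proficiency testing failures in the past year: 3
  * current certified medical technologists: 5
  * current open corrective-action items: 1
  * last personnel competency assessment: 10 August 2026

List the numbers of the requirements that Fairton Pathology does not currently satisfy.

1, 2

1. condition 'performs genetic testing' holds; test menu absent → not met
2. condition 'performs high-complexity testing' holds; proficiency testing 202 days ago vs limit 180 → not met
3. open corrective-action items 1 ≤ 2 → met
4. proficiency testing failures in the past year 3 ≤ 3 → met
5. certified medical technologists 5 ≥ 3 → met
6. condition 'handles select agents' holds; biosafety cabinet certification 69 days ago vs limit 120 → met
7. personnel competency assessment 88 days ago vs limit 120 → met
Not met: 1, 2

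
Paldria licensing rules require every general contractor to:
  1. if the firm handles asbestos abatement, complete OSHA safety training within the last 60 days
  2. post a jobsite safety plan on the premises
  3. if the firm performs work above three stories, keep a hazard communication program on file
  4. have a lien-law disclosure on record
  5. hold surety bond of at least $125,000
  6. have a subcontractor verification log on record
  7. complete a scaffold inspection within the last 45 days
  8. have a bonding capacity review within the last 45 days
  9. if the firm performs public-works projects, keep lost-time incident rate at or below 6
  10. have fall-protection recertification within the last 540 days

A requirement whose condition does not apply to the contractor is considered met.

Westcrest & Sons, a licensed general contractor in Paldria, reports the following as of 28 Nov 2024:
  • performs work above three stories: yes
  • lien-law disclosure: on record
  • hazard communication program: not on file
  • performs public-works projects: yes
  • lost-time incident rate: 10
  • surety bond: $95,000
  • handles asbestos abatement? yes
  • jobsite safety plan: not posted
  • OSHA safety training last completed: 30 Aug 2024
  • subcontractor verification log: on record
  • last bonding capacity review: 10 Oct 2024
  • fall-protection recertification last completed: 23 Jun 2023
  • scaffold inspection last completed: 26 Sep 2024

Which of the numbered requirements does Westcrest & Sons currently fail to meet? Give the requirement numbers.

1, 2, 3, 5, 7, 8, 9

1. condition 'handles asbestos abatement' holds; OSHA safety training 90 days ago vs limit 60 → not met
2. jobsite safety plan absent → not met
3. condition 'performs work above three stories' holds; hazard communication program absent → not met
4. lien-law disclosure present → met
5. surety bond $95,000 < $125,000 → not met
6. subcontractor verification log present → met
7. scaffold inspection 63 days ago vs limit 45 → not met
8. bonding capacity review 49 days ago vs limit 45 → not met
9. condition 'performs public-works projects' holds; lost-time incident rate 10 > 6 → not met
10. fall-protection recertification 524 days ago vs limit 540 → met
Not met: 1, 2, 3, 5, 7, 8, 9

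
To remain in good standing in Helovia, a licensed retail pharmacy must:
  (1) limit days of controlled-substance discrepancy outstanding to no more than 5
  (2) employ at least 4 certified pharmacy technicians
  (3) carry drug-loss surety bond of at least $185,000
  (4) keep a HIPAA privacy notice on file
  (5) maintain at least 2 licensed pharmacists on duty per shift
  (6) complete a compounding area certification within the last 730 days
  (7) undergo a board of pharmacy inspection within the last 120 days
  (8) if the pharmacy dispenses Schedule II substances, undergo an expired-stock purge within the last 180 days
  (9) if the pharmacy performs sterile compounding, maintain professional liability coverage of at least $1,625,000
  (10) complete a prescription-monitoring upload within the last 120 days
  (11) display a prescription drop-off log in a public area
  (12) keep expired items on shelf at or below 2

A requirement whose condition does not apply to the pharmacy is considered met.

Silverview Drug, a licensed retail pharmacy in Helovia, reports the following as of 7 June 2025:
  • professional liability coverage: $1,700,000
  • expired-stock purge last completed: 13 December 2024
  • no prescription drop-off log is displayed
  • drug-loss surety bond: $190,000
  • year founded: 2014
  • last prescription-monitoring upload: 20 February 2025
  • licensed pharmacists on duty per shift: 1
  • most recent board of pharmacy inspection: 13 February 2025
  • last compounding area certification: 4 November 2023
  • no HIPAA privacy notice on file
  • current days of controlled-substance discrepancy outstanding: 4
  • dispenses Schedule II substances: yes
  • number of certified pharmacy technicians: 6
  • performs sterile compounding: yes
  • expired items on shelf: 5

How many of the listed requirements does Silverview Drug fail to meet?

4

1. days of controlled-substance discrepancy outstanding 4 ≤ 5 → met
2. certified pharmacy technicians 6 ≥ 4 → met
3. drug-loss surety bond $190,000 ≥ $185,000 → met
4. HIPAA privacy notice absent → not met
5. licensed pharmacists on duty per shift 1 < 2 → not met
6. compounding area certification 581 days ago vs limit 730 → met
7. board of pharmacy inspection 114 days ago vs limit 120 → met
8. condition 'dispenses Schedule II substances' holds; expired-stock purge 176 days ago vs limit 180 → met
9. condition 'performs sterile compounding' holds; professional liability coverage $1,700,000 ≥ $1,625,000 → met
10. prescription-monitoring upload 107 days ago vs limit 120 → met
11. prescription drop-off log absent → not met
12. expired items on shelf 5 > 2 → not met
Not met: 4 of 12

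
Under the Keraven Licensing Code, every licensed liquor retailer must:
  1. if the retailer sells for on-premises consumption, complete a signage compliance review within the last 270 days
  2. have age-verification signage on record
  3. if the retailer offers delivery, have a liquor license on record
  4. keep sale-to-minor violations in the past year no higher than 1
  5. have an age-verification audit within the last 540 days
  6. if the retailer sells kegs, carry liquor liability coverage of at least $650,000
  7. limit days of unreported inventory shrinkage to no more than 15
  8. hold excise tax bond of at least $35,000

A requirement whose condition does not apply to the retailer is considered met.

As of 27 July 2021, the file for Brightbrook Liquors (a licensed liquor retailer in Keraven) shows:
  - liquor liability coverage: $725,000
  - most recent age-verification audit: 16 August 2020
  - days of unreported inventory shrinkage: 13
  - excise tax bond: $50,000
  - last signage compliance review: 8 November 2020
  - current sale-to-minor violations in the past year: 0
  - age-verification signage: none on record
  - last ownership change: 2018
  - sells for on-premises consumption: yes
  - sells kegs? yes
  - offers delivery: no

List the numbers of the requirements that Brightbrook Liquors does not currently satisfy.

1. condition 'sells for on-premises consumption' holds; signage compliance review 261 days ago vs limit 270 → met
2. age-verification signage absent → not met
3. condition 'offers delivery' does not hold → requirement n/a → met
4. sale-to-minor violations in the past year 0 ≤ 1 → met
5. age-verification audit 345 days ago vs limit 540 → met
6. condition 'sells kegs' holds; liquor liability coverage $725,000 ≥ $650,000 → met
7. days of unreported inventory shrinkage 13 ≤ 15 → met
8. excise tax bond $50,000 ≥ $35,000 → met
Not met: 2

2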